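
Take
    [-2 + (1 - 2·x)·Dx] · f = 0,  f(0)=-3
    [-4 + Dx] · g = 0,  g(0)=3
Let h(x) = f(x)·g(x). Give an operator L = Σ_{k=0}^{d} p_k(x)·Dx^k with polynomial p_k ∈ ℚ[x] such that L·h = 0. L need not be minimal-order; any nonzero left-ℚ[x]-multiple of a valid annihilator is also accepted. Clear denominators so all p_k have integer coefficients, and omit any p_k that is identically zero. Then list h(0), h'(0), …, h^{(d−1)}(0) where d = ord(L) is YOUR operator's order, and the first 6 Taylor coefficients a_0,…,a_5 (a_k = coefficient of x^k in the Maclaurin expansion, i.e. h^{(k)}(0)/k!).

f: a_k = -3, -6, -12, -24, -48, -96, …
g: a_k = 3, 12, 24, 32, 32, 128/5, …
f·g: L₀ = L_f ⊗_s L_g, ord ≤ 1·1.
L = (6 - 8·x) + (-1 + 2·x)·Dx  (order 1).
h: a_k = -9, -54, -180, -456, -1008, -10464/5, …
ICs: h(0) = -9.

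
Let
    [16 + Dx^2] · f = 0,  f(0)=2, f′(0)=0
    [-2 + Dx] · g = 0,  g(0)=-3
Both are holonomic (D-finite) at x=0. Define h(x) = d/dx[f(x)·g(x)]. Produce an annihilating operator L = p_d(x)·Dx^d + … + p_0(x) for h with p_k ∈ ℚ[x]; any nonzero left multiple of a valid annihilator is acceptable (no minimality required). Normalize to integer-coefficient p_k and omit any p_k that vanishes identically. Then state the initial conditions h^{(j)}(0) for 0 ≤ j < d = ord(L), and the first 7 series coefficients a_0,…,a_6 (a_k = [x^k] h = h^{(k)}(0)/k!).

L = 20 - 4·Dx + Dx^2  (order 2).
h: a_k = -12, 72, 264, 112, -328, -1872/5, -464/15, …
ICs: h(0) = -12, h′(0) = 72.

f: a_k = 2, 0, -16, 0, 64/3, 0, -512/45, …
g: a_k = -3, -6, -6, -4, -2, -4/5, -4/15, …
L₀ := L_f ⊗_s L_g (sym. prod.), ord ≤ 2.
Differentiate: ansatz ord ≤ ord L₀ ⇒ L.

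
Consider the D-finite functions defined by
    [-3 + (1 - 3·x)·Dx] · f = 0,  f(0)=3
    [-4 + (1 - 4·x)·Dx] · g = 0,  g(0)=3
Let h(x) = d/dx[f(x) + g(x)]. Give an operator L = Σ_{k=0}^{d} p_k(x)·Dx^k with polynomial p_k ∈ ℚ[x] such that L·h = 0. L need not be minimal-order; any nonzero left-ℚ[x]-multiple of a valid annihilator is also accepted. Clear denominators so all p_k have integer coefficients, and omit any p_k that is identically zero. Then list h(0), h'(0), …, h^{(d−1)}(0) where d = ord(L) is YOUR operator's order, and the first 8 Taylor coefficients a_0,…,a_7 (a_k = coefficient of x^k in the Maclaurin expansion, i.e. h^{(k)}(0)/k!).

f: a_k = 3, 9, 27, 81, 243, 729, 2187, 6561, …
g: a_k = 3, 12, 48, 192, 768, 3072, 12288, 49152, …
f+g: L₀ = lclm(L_f,L_g), ord ≤ 1+1.
Derive L from L₀ (diff closure).
L = 72 + (-21 + 72·x)·Dx + (1 - 7·x + 12·x^2)·Dx^2  (order 2).
h: a_k = 21, 150, 819, 4044, 19005, 86850, 389991, 1730328, …
ICs: h(0) = 21, h′(0) = 150.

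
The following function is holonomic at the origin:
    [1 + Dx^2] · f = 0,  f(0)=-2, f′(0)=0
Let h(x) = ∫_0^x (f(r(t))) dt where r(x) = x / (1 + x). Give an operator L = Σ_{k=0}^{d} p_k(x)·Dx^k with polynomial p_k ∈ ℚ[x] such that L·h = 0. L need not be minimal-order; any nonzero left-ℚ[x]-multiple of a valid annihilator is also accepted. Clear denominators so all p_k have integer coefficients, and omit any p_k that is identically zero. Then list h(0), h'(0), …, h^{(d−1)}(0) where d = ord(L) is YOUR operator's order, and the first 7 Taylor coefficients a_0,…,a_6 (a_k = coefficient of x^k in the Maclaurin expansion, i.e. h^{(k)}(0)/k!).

f: a_k = -2, 0, 1, 0, -1/12, 0, 1/360, …
f∘r: x↦r, Dx↦Dx/r' in L_f ⇒ L₀.
h=∫₀ˣh₀: take L = L₀·Dx.
L = Dx + (2 + 6·x + 6·x^2 + 2·x^3)·Dx^2 + (1 + 4·x + 6·x^2 + 4·x^3 + x^4)·Dx^3  (order 3).
h: a_k = 0, -2, 0, 1/3, -1/2, 7/12, -11/18, …
ICs: h(0) = 0, h′(0) = -2, h′′(0) = 0.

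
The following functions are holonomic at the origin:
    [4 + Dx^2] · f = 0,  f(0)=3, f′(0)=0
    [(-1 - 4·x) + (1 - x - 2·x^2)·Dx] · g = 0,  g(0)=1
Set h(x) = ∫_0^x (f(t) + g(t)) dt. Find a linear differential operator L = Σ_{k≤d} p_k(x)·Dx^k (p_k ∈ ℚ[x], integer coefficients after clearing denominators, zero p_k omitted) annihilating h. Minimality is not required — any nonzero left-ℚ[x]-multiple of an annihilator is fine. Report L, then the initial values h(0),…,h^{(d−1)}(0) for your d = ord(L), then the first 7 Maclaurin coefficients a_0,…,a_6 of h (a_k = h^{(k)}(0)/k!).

f: a_k = 3, 0, -6, 0, 2, 0, -4/15, …
g: a_k = 1, 1, 3, 5, 11, 21, 43, …
Weyl lclm of L_f,L_g ⇒ L₀ (ord ≤ 3).
h=∫₀ˣh₀: take L = L₀·Dx.
L = (-68 - 304·x - 200·x^2 - 320·x^3 - 160·x^4 - 128·x^5)·Dx + (20 - 12·x - 24·x^2 - 8·x^3 - 48·x^4 - 96·x^5 - 64·x^6)·Dx^2 + (-17 - 76·x - 50·x^2 - 80·x^3 - 40·x^4 - 32·x^5)·Dx^3 + (5 - 3·x - 6·x^2 - 2·x^3 - 12·x^4 - 24·x^5 - 16·x^6)·Dx^4  (order 4).
h: a_k = 0, 4, 1/2, -1, 5/4, 13/5, 7/2, …
ICs: h(0) = 0, h′(0) = 4, h′′(0) = 1, h′′′(0) = -6.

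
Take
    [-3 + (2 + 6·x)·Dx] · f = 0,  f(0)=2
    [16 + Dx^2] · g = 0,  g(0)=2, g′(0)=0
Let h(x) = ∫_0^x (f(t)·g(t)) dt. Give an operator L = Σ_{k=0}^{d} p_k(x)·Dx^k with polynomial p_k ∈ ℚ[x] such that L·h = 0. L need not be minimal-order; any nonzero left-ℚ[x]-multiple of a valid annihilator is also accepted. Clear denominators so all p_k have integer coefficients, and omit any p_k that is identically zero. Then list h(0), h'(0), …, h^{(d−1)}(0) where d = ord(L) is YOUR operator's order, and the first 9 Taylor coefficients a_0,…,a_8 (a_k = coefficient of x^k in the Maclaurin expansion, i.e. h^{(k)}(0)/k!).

f: a_k = 2, 3, -9/4, 27/8, -405/64, 1701/128, -15309/512, 72171/1024, -2814669/16384, …
g: a_k = 2, 0, -16, 0, 64/3, 0, -512/45, 0, 1024/315, …
h₀=f·g: eliminate ⇒ L₀, order ≤ 1·2.
Integrate: L := L₀·Dx.
L = (91 + 384·x + 576·x^2)·Dx + (-12 - 36·x)·Dx^2 + (4 + 24·x + 36·x^2)·Dx^3  (order 3).
h: a_k = 0, 4, 3, -73/6, -165/16, 6337/480, 2341/384, -337609/80640, -259579/61440, …
ICs: h(0) = 0, h′(0) = 4, h′′(0) = 6.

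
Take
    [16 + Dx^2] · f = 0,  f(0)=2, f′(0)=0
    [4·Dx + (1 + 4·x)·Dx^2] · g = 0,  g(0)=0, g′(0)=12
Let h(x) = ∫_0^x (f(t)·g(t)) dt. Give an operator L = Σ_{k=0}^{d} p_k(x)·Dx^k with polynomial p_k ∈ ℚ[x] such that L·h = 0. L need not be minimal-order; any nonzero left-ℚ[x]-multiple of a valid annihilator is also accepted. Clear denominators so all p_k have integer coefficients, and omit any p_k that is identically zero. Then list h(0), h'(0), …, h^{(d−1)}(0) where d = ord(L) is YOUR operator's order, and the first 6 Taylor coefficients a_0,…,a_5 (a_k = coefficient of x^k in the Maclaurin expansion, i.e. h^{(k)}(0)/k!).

L = (-768 + 6144·x + 77824·x^2 + 262144·x^3 + 262144·x^4)·Dx + (256 + 5120·x + 24576·x^2 + 32768·x^3)·Dx^2 + (1280·x + 10752·x^2 + 32768·x^3 + 32768·x^4)·Dx^3 + (16 + 320·x + 1536·x^2 + 2048·x^3)·Dx^4 + (3 + 56·x + 368·x^2 + 1024·x^3 + 1024·x^4)·Dx^5  (order 5).
h: a_k = 0, 0, 12, -16, -16, 0, …
ICs: h(0) = 0, h′(0) = 0, h′′(0) = 24, h′′′(0) = -96, h′′′′(0) = -384.

f: a_k = 2, 0, -16, 0, 64/3, 0, …
g: a_k = 0, 12, -24, 64, -192, 3072/5, …
L₀ := L_f ⊗_s L_g (sym. prod.), ord ≤ 4.
h=∫₀ˣh₀: take L = L₀·Dx.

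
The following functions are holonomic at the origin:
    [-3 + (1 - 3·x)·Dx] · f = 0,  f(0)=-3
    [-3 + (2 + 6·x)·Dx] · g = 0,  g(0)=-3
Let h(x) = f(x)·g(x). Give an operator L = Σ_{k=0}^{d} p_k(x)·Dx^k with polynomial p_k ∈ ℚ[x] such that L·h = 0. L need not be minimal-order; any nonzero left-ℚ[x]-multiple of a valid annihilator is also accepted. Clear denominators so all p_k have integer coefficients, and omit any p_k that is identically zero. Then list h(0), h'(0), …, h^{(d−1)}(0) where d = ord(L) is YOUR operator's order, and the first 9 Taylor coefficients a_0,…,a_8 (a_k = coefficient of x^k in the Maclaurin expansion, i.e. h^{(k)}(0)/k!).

f: a_k = -3, -9, -27, -81, -243, -729, -2187, -6561, -19683, …
g: a_k = -3, -9/2, 27/8, -81/16, 1215/128, -5103/256, 45927/1024, -216513/2048, 8444007/32768, …
Product ⇒ symmetric product L₀, ord ≤ 1.
L = (9 + 9·x) + (-2 + 18·x^2)·Dx  (order 1).
h: a_k = 9, 81/2, 891/8, 5589/16, 130491/128, 798255/256, 9441279/1024, 57297213/2048, 2724934203/32768, …
ICs: h(0) = 9.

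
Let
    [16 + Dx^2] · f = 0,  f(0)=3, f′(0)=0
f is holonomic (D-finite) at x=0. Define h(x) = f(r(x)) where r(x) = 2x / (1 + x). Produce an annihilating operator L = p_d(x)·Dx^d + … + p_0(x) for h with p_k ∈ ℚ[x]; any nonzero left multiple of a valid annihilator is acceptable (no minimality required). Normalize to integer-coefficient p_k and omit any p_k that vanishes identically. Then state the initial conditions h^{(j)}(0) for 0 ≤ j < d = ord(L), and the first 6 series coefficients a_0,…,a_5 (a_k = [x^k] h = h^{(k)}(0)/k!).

L = 64 + (2 + 6·x + 6·x^2 + 2·x^3)·Dx + (1 + 4·x + 6·x^2 + 4·x^3 + x^4)·Dx^2  (order 2).
h: a_k = 3, 0, -96, 192, 224, -1664, …
ICs: h(0) = 3, h′(0) = 0.

f: a_k = 3, 0, -24, 0, 32, 0, …
h₀=f(r): pull back L_f along r ⇒ L₀.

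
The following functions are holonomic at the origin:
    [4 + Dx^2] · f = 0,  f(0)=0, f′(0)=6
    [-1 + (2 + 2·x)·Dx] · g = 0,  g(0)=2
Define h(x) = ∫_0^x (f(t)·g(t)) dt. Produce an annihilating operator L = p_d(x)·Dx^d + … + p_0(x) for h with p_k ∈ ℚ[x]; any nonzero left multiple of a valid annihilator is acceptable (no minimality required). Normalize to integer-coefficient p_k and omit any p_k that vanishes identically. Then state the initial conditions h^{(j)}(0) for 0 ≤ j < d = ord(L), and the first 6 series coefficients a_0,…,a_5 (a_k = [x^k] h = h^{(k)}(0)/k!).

f: a_k = 0, 6, 0, -4, 0, 4/5, …
g: a_k = 2, 1, -1/4, 1/8, -5/64, 7/128, …
Sym-product of L_f,L_g gives L₀ (≤ ord 2).
Integrate: L := L₀·Dx.
L = (19 + 32·x + 16·x^2)·Dx + (-4 - 4·x)·Dx^2 + (4 + 8·x + 4·x^2)·Dx^3  (order 3).
h: a_k = 0, 0, 6, 2, -19/8, -13/20, …
ICs: h(0) = 0, h′(0) = 0, h′′(0) = 12.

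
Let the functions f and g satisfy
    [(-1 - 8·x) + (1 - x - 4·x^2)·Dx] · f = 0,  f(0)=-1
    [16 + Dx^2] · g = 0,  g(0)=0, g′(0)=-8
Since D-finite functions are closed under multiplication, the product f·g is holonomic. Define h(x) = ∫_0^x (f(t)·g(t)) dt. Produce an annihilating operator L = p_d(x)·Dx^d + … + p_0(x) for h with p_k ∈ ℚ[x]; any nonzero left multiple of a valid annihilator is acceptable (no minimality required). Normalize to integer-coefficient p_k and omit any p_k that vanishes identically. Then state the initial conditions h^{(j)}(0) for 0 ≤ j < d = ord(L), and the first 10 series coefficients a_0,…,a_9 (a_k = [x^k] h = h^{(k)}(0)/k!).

L = (-8 + 16·x + 64·x^2)·Dx + (2 + 16·x)·Dx^2 + (-1 + x + 4·x^2)·Dx^3  (order 3).
h: a_k = 0, 0, 4, 8/3, 14/3, 152/15, 356/15, 5176/105, 35759/315, 720856/2835, …
ICs: h(0) = 0, h′(0) = 0, h′′(0) = 8.

f: a_k = -1, -1, -5, -9, -29, -65, -181, -441, -1165, -2929, …
g: a_k = 0, -8, 0, 64/3, 0, -256/15, 0, 2048/315, 0, -4096/2835, …
L₀ := L_f ⊗_s L_g (sym. prod.), ord ≤ 2.
h=∫h₀ ⇒ L = L₀·Dx.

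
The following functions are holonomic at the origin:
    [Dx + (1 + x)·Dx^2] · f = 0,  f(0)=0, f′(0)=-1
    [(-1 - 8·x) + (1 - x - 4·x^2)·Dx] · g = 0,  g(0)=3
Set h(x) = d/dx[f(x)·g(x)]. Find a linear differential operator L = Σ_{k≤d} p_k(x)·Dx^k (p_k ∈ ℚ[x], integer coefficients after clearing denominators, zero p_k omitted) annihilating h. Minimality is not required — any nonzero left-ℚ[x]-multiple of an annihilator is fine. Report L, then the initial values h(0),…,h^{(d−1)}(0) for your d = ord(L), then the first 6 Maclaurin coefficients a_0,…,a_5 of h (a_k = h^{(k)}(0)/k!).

L = (236 + 648·x + 576·x^2) + (25 + 277·x + 672·x^2 + 448·x^3)·Dx + (-9 - 16·x + 45·x^2 + 116·x^3 + 64·x^4)·Dx^2  (order 2).
h: a_k = -3, -3, -87/2, -79, -1567/4, -9411/10, …
ICs: h(0) = -3, h′(0) = -3.

f: a_k = 0, -1, 1/2, -1/3, 1/4, -1/5, …
g: a_k = 3, 3, 15, 27, 87, 195, …
Sym-product of L_f,L_g gives L₀ (≤ ord 2).
h=h₀': d/dx-closure on L₀ ⇒ L.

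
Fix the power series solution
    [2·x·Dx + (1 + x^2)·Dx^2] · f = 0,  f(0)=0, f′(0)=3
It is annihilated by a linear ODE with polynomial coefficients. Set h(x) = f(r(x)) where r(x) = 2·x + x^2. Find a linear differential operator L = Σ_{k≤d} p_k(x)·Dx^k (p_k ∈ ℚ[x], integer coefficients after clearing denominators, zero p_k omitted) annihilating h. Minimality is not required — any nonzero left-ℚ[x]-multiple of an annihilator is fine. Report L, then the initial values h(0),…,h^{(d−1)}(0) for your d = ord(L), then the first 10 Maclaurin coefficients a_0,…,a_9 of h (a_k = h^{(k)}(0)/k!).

L = (-1 + 8·x + 16·x^2 + 12·x^3 + 3·x^4)·Dx + (1 + x + 4·x^2 + 8·x^3 + 5·x^4 + x^5)·Dx^2  (order 2).
h: a_k = 0, 6, 3, -8, -12, 66/5, 47, -48/7, -168, -334/3, …
ICs: h(0) = 0, h′(0) = 6.

f: a_k = 0, 3, 0, -1, 0, 3/5, 0, -3/7, 0, 1/3, …
h₀=f(r): pull back L_f along r ⇒ L₀.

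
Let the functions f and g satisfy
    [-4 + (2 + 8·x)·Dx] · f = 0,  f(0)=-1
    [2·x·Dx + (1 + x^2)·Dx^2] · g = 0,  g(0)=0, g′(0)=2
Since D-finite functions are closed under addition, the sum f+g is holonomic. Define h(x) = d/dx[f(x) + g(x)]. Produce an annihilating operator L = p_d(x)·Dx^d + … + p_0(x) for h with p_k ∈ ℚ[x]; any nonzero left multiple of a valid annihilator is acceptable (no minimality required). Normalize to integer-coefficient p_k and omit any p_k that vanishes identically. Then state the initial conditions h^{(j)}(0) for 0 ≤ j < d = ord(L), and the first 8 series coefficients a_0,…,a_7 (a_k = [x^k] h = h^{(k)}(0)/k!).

L = (-2 - 20·x + 6·x^2 + 12·x^3) + (-7 - 8·x - 25·x^2 + 24·x^3 + 42·x^4)·Dx + (-1 - 3·x + 6·x^2 + 9·x^3 + 7·x^4 + 12·x^5)·Dx^2  (order 2).
h: a_k = 0, 4, -14, 40, -138, 504, -1850, 6864, …
ICs: h(0) = 0, h′(0) = 4.

f: a_k = -1, -2, 2, -4, 10, -28, 84, -264, …
g: a_k = 0, 2, 0, -2/3, 0, 2/5, 0, -2/7, …
f+g: L₀ = lclm(L_f,L_g), ord ≤ 1+2.
Derive L from L₀ (diff closure).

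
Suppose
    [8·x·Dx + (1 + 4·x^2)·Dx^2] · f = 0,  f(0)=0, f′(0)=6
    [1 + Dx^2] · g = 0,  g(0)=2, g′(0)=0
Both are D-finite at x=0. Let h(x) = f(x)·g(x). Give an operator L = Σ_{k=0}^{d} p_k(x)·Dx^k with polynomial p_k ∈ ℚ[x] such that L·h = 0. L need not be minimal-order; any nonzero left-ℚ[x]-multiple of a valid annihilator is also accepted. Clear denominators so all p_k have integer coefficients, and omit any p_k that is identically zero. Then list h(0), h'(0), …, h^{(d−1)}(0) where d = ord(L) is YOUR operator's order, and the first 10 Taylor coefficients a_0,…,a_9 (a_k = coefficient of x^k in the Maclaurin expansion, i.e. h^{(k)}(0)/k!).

L = (85 + 944·x^2 + 416·x^4 + 256·x^6 + 256·x^8) + (144·x + 704·x^3 + 768·x^5 + 1024·x^7)·Dx + (90 + 992·x^2 + 576·x^4 + 512·x^6 + 512·x^8)·Dx^2 + (144·x + 704·x^3 + 768·x^5 + 1024·x^7)·Dx^3 + (5 + 48·x^2 + 160·x^4 + 256·x^6 + 256·x^8)·Dx^4  (order 4).
h: a_k = 0, 12, 0, -22, 0, 469/10, 0, -54431/420, 0, 801991/2016, …
ICs: h(0) = 0, h′(0) = 12, h′′(0) = 0, h′′′(0) = -132.

f: a_k = 0, 6, 0, -8, 0, 96/5, 0, -384/7, 0, 512/3, …
g: a_k = 2, 0, -1, 0, 1/12, 0, -1/360, 0, 1/20160, 0, …
h₀=f·g: eliminate ⇒ L₀, order ≤ 2·2.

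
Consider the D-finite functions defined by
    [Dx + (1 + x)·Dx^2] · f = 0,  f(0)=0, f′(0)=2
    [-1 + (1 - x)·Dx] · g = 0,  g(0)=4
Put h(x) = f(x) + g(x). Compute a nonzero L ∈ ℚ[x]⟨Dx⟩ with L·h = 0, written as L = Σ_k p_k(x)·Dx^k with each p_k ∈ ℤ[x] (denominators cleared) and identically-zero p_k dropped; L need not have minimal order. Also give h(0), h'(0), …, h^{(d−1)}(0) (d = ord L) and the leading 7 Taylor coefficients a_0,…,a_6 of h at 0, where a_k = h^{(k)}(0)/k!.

f: a_k = 0, 2, -1, 2/3, -1/2, 2/5, -1/3, …
g: a_k = 4, 4, 4, 4, 4, 4, 4, …
f+g: L₀ = lclm(L_f,L_g), ord ≤ 2+1.
L = (-10 - 2·x)·Dx + (-4 - 16·x - 4·x^2)·Dx^2 + (3 + x - 3·x^2 - x^3)·Dx^3  (order 3).
h: a_k = 4, 6, 3, 14/3, 7/2, 22/5, 11/3, …
ICs: h(0) = 4, h′(0) = 6, h′′(0) = 6.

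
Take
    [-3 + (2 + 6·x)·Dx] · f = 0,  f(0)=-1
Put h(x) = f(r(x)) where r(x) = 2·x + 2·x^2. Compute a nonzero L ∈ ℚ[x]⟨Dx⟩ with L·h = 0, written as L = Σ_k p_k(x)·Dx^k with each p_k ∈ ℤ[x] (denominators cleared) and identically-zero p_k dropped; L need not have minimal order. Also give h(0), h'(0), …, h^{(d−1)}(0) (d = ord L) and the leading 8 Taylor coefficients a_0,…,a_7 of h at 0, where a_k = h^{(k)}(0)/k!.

f: a_k = -1, -3/2, 9/8, -27/16, 405/128, -1701/256, 15309/1024, -72171/2048, …
Substitute x→r, Dx→(1/r')Dx; clear ⇒ L₀.
L = (-3 - 6·x) + (1 + 6·x + 6·x^2)·Dx  (order 1).
h: a_k = -1, -3, 3/2, -9/2, 117/8, -405/8, 2943/16, -11097/16, …
ICs: h(0) = -1.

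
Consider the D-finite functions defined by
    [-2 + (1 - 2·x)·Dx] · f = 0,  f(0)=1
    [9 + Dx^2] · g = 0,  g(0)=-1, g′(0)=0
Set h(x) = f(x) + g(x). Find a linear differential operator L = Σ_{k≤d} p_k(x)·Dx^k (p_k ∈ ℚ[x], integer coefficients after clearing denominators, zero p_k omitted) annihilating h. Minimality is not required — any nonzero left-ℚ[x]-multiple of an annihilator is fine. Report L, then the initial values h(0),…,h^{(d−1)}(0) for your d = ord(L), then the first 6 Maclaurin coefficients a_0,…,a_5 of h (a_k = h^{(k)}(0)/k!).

f: a_k = 1, 2, 4, 8, 16, 32, …
g: a_k = -1, 0, 9/2, 0, -27/8, 0, …
Weyl lclm of L_f,L_g ⇒ L₀ (ord ≤ 3).
L = (594 - 648·x + 648·x^2) + (-153 + 630·x - 972·x^2 + 648·x^3)·Dx + (66 - 72·x + 72·x^2)·Dx^2 + (-17 + 70·x - 108·x^2 + 72·x^3)·Dx^3  (order 3).
h: a_k = 0, 2, 17/2, 8, 101/8, 32, …
ICs: h(0) = 0, h′(0) = 2, h′′(0) = 17.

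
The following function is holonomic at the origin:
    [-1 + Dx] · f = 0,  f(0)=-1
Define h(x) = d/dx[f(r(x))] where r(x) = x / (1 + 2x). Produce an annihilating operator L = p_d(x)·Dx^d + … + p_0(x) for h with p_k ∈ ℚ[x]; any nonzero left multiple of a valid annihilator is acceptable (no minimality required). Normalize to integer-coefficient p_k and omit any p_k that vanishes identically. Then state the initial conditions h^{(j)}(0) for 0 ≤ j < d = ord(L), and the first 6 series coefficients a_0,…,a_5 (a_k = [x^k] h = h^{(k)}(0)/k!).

L = (-3 - 8·x) + (-1 - 4·x - 4·x^2)·Dx  (order 1).
h: a_k = -1, 3, -13/2, 71/6, -147/8, 2699/120, …
ICs: h(0) = -1.

f: a_k = -1, -1, -1/2, -1/6, -1/24, -1/120, …
Change of var in L_f (x↦r) gives L₀.
h₀' ⇒ L via d/dx closure of L₀.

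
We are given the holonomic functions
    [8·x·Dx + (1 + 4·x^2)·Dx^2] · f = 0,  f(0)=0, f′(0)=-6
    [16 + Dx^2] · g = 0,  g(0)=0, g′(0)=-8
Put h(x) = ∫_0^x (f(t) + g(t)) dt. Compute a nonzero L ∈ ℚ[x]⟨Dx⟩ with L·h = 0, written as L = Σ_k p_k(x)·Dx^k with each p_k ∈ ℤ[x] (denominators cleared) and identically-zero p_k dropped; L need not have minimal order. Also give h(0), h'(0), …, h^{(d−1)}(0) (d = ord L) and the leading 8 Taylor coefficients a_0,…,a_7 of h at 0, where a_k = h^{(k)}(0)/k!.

L = (-512·x + 5120·x^3 + 4096·x^5)·Dx^2 + (16 + 512·x^2 + 2304·x^4 + 2048·x^6)·Dx^3 + (-32·x + 320·x^3 + 256·x^5)·Dx^4 + (1 + 32·x^2 + 144·x^4 + 128·x^6)·Dx^5  (order 5).
h: a_k = 0, 0, -7, 0, 22/3, 0, -272/45, 0, …
ICs: h(0) = 0, h′(0) = 0, h′′(0) = -14, h′′′(0) = 0, h′′′′(0) = 176.

f: a_k = 0, -6, 0, 8, 0, -96/5, 0, 384/7, …
g: a_k = 0, -8, 0, 64/3, 0, -256/15, 0, 2048/315, …
L₀ := lclm(L_f,L_g); ord L₀ ≤ 2+2.
∫: right-multiply L₀ by Dx.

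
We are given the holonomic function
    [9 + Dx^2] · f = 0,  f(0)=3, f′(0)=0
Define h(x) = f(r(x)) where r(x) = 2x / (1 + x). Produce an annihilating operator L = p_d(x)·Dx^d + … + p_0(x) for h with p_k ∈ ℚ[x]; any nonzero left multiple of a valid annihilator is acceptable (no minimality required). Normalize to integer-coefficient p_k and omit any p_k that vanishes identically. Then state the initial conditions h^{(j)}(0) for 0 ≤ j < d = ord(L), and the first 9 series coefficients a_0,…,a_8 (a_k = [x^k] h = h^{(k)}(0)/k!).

L = 36 + (2 + 6·x + 6·x^2 + 2·x^3)·Dx + (1 + 4·x + 6·x^2 + 4·x^3 + x^4)·Dx^2  (order 2).
h: a_k = 3, 0, -54, 108, 0, -432, 5778/5, -8748/5, 9342/7, …
ICs: h(0) = 3, h′(0) = 0.

f: a_k = 3, 0, -27/2, 0, 81/8, 0, -243/80, 0, 2187/4480, …
Change of var in L_f (x↦r) gives L₀.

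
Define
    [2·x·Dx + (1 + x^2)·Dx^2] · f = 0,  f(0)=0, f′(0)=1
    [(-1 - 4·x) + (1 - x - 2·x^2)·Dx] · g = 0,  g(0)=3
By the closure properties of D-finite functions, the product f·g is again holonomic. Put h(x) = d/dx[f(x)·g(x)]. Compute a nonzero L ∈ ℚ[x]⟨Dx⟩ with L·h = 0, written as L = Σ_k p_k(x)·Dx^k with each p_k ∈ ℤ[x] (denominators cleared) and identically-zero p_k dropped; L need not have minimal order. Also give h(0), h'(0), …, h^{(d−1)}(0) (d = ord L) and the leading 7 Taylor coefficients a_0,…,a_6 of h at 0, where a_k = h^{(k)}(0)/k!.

L = (18 + 90·x^2 + 48·x^3 + 144·x^4) + (7 + 30·x + 27·x^2 + 82·x^3 + 48·x^4 + 96·x^5)·Dx + (-2 + x - 3·x^2 + 9·x^3 + 11·x^4 + 8·x^5 + 12·x^6)·Dx^2  (order 2).
h: a_k = 3, 6, 24, 56, 153, 1758/5, 4178/5, …
ICs: h(0) = 3, h′(0) = 6.

f: a_k = 0, 1, 0, -1/3, 0, 1/5, 0, …
g: a_k = 3, 3, 9, 15, 33, 63, 129, …
h₀=f·g: eliminate ⇒ L₀, order ≤ 2·1.
h₀' ⇒ L via d/dx closure of L₀.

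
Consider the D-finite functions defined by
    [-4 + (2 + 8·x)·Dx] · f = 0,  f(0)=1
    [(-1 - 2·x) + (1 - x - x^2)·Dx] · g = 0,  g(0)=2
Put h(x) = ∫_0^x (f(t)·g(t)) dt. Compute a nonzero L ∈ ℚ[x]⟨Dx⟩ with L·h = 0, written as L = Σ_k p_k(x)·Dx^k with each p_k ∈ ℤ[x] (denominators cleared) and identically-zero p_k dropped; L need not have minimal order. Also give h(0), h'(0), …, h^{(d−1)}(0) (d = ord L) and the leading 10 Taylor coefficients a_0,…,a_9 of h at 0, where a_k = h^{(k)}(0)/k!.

f: a_k = 1, 2, -2, 4, -10, 28, -84, 264, -858, 2860, …
g: a_k = 2, 2, 4, 6, 10, 16, 26, 42, 68, 110, …
Product ⇒ symmetric product L₀, ord ≤ 1.
h=∫h₀ ⇒ L = L₀·Dx.
L = (3 + 4·x + 6·x^2)·Dx + (-1 - 3·x + 5·x^2 + 4·x^3)·Dx^2  (order 2).
h: a_k = 0, 2, 3, 4/3, 9/2, 2/5, 38/3, -90/7, 257/4, -1292/9, …
ICs: h(0) = 0, h′(0) = 2.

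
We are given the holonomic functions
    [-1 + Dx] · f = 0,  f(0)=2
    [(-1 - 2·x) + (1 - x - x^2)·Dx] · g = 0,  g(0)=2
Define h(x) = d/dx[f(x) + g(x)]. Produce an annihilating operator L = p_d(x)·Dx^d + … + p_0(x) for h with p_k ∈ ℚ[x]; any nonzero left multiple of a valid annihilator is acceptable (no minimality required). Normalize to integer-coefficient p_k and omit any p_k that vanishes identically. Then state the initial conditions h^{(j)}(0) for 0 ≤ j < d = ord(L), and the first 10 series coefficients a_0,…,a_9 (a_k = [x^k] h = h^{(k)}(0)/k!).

f: a_k = 2, 2, 1, 1/3, 1/12, 1/60, 1/360, 1/2520, 1/20160, 1/181440, …
g: a_k = 2, 2, 4, 6, 10, 16, 26, 42, 68, 110, …
h₀=f+g: left-lcm gives L₀, ord ≤ 2.
Differentiate: ansatz ord ≤ ord L₀ ⇒ L.
L = (14 + 46·x + 40·x^2 + 36·x^3 + 6·x^4) + (-17 - 48·x - 41·x^2 - 24·x^3 + 5·x^4 + 2·x^5)·Dx + (3 + 2·x + x^2 - 12·x^3 - 11·x^4 - 2·x^5)·Dx^2  (order 2).
h: a_k = 4, 10, 19, 121/3, 961/12, 9361/60, 105841/360, 1370881/2520, 19958401/20160, 322963201/181440, …
ICs: h(0) = 4, h′(0) = 10.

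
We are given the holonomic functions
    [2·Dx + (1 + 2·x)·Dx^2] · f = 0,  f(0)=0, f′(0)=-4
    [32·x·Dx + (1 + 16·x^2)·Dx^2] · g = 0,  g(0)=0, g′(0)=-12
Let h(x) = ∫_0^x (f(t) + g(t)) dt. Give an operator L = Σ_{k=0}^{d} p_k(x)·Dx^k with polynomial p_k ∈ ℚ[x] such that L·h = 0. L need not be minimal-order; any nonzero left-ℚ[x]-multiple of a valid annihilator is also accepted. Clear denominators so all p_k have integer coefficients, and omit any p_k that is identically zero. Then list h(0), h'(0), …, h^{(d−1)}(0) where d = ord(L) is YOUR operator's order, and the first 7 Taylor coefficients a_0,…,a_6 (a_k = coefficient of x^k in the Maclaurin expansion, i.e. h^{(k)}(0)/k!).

L = (-32 - 192·x + 1536·x^2 + 1024·x^3)·Dx^2 + (-20 - 64·x + 576·x^2 + 3072·x^3 + 2048·x^4)·Dx^3 + (-1 + 14·x + 32·x^2 + 256·x^3 + 768·x^4 + 512·x^5)·Dx^4  (order 4).
h: a_k = 0, 0, -8, 4/3, 44/3, 8/5, -1568/15, …
ICs: h(0) = 0, h′(0) = 0, h′′(0) = -16, h′′′(0) = 8.

f: a_k = 0, -4, 4, -16/3, 8, -64/5, 64/3, …
g: a_k = 0, -12, 0, 64, 0, -3072/5, 0, …
L₀ := lclm(L_f,L_g); ord L₀ ≤ 2+2.
∫: right-multiply L₀ by Dx.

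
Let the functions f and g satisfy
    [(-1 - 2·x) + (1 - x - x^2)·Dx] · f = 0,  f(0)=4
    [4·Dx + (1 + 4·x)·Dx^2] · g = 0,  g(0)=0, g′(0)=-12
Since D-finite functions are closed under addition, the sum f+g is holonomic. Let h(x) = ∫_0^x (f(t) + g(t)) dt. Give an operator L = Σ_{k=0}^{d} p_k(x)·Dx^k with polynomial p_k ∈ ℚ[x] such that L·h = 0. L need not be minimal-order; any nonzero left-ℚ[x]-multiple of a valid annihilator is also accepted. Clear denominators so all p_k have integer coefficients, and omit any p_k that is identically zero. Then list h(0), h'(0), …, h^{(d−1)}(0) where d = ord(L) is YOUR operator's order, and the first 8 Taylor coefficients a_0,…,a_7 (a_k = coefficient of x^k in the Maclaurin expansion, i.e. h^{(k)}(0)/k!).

f: a_k = 4, 4, 8, 12, 20, 32, 52, 84, …
g: a_k = 0, -12, 24, -64, 192, -3072/5, 2048, -49152/7, …
Weyl lclm of L_f,L_g ⇒ L₀ (ord ≤ 3).
∫: right-multiply L₀ by Dx.
L = (100 + 272·x + 392·x^2 + 144·x^3 + 96·x^4)·Dx^2 + (-7 + 96·x + 434·x^2 + 540·x^3 + 304·x^4 + 160·x^5)·Dx^3 + (-4 - 25·x - 28·x^2 + 46·x^3 + 73·x^4 + 76·x^5 + 32·x^6)·Dx^4  (order 4).
h: a_k = 0, 4, -4, 32/3, -13, 212/5, -1456/15, 300, …
ICs: h(0) = 0, h′(0) = 4, h′′(0) = -8, h′′′(0) = 64.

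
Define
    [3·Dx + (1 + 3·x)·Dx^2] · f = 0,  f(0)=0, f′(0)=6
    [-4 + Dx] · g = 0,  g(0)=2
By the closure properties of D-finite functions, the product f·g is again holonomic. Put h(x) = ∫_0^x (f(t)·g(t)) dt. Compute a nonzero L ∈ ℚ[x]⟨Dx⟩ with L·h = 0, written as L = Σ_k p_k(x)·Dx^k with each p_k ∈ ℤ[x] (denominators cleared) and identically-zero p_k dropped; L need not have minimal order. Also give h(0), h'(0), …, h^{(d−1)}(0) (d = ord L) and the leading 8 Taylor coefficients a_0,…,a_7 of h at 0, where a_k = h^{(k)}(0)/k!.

f: a_k = 0, 6, -9, 18, -81/2, 486/5, -243, 4374/7, …
g: a_k = 2, 8, 16, 64/3, 64/3, 256/15, 512/45, 2048/315, …
Sym-product of L_f,L_g gives L₀ (≤ ord 2).
h=∫₀ˣh₀: take L = L₀·Dx.
L = (4 + 48·x)·Dx + (-5 - 24·x)·Dx^2 + (1 + 3·x)·Dx^3  (order 3).
h: a_k = 0, 0, 6, 10, 15, 47/5, 236/15, -62/7, …
ICs: h(0) = 0, h′(0) = 0, h′′(0) = 12.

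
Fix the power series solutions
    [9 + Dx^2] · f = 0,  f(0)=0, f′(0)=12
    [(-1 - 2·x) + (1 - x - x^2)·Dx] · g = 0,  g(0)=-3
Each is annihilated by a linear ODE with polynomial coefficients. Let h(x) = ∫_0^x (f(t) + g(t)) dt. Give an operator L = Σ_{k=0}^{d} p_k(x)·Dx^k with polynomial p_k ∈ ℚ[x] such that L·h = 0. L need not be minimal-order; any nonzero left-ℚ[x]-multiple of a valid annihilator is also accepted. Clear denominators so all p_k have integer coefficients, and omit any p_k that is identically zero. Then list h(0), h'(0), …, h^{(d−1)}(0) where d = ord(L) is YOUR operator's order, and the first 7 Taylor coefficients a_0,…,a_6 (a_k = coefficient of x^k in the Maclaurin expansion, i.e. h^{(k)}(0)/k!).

f: a_k = 0, 12, 0, -18, 0, 81/10, 0, …
g: a_k = -3, -3, -6, -9, -15, -24, -39, …
Weyl lclm of L_f,L_g ⇒ L₀ (ord ≤ 3).
h=∫h₀ ⇒ L = L₀·Dx.
L = (-243 - 432·x + 81·x^2 - 216·x^3 - 405·x^4 - 162·x^5)·Dx + (117 - 225·x - 36·x^2 + 297·x^3 - 54·x^4 - 243·x^5 - 81·x^6)·Dx^2 + (-27 - 48·x + 9·x^2 - 24·x^3 - 45·x^4 - 18·x^5)·Dx^3 + (13 - 25·x - 4·x^2 + 33·x^3 - 6·x^4 - 27·x^5 - 9·x^6)·Dx^4  (order 4).
h: a_k = 0, -3, 9/2, -2, -27/4, -3, -53/20, …
ICs: h(0) = 0, h′(0) = -3, h′′(0) = 9, h′′′(0) = -12.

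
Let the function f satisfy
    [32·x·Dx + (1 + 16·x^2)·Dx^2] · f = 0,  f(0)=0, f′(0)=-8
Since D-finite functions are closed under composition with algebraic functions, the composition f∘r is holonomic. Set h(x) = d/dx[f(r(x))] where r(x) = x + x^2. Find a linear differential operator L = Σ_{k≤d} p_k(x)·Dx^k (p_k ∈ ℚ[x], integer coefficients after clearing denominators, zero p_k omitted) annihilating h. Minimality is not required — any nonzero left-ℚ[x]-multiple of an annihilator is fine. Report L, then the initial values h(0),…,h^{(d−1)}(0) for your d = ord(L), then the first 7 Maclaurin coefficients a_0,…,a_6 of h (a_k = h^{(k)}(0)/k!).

f: a_k = 0, -8, 0, 128/3, 0, -2048/5, 0, …
L₀ from L_f via x↦r, Dx↦r'^{-1}Dx.
h=h₀': d/dx-closure on L₀ ⇒ L.
L = (-2 + 32·x + 128·x^2 + 192·x^3 + 96·x^4) + (1 + 2·x + 16·x^2 + 64·x^3 + 80·x^4 + 32·x^5)·Dx  (order 1).
h: a_k = -8, -16, 128, 512, -1408, -12032, 4096, …
ICs: h(0) = -8.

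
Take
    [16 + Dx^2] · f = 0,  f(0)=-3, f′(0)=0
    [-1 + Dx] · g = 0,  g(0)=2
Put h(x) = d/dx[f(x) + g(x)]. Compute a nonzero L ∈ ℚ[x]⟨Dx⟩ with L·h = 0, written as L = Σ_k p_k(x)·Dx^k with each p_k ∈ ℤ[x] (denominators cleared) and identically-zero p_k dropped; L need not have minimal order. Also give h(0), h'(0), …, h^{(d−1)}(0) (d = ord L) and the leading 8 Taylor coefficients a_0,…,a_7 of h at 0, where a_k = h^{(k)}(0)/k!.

L = 16 - 16·Dx + Dx^2 - Dx^3  (order 3).
h: a_k = 2, 50, 1, -383/3, 1/12, 1229/12, 1/360, -98303/2520, …
ICs: h(0) = 2, h′(0) = 50, h′′(0) = 2.

f: a_k = -3, 0, 24, 0, -32, 0, 256/15, 0, …
g: a_k = 2, 2, 1, 1/3, 1/12, 1/60, 1/360, 1/2520, …
Sum ⇒ L₀ = lclm(L_f,L_g) in ℚ(x)⟨Dx⟩.
Derive L from L₀ (diff closure).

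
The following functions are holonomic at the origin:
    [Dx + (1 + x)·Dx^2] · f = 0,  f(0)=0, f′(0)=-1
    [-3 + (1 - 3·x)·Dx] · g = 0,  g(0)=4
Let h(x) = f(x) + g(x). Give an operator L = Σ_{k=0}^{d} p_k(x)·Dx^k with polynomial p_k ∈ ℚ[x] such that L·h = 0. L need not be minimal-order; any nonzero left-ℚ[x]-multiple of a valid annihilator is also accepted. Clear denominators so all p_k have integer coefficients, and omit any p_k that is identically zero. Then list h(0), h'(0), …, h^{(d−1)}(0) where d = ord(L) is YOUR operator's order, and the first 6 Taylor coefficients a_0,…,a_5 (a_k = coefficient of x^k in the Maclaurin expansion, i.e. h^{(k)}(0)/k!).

L = (-66 - 18·x)·Dx + (-52 - 120·x - 36·x^2)·Dx^2 + (7 - 11·x - 27·x^2 - 9·x^3)·Dx^3  (order 3).
h: a_k = 4, 11, 73/2, 323/3, 1297/4, 4859/5, …
ICs: h(0) = 4, h′(0) = 11, h′′(0) = 73.

f: a_k = 0, -1, 1/2, -1/3, 1/4, -1/5, …
g: a_k = 4, 12, 36, 108, 324, 972, …
L₀ := lclm(L_f,L_g); ord L₀ ≤ 2+1.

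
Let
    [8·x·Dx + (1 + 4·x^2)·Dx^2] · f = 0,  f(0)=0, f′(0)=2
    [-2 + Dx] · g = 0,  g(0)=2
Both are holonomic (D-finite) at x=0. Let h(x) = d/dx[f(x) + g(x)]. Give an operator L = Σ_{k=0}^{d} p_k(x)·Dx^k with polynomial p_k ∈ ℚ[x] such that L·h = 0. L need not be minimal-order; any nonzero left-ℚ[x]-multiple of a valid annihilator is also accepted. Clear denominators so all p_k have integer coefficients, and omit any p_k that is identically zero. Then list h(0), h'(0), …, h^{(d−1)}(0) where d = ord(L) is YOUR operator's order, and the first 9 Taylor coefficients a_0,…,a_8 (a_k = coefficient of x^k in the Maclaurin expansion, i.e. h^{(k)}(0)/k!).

L = (8 - 32·x - 32·x^2) + (-6 + 12·x + 8·x^2 - 16·x^3)·Dx + (1 + 2·x + 4·x^2 + 8·x^3)·Dx^2  (order 2).
h: a_k = 6, 8, 0, 16/3, 104/3, 16/15, -5744/45, 32/315, 161288/315, …
ICs: h(0) = 6, h′(0) = 8.

f: a_k = 0, 2, 0, -8/3, 0, 32/5, 0, -128/7, 0, …
g: a_k = 2, 4, 4, 8/3, 4/3, 8/15, 8/45, 16/315, 4/315, …
h₀=f+g: left-lcm gives L₀, ord ≤ 3.
h=h₀': d/dx-closure on L₀ ⇒ L.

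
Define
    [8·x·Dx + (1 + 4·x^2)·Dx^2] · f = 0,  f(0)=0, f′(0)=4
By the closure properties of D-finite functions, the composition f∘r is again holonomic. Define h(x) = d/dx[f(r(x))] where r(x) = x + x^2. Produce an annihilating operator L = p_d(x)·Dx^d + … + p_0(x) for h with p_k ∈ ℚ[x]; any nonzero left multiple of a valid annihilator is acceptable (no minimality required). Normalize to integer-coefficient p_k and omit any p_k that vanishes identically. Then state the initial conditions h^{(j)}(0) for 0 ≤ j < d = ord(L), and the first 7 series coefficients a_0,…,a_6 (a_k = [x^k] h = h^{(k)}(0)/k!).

f: a_k = 0, 4, 0, -16/3, 0, 64/5, 0, …
Substitute x→r, Dx→(1/r')Dx; clear ⇒ L₀.
Differentiate: ansatz ord ≤ ord L₀ ⇒ L.
L = (-2 + 8·x + 32·x^2 + 48·x^3 + 24·x^4) + (1 + 2·x + 4·x^2 + 16·x^3 + 20·x^4 + 8·x^5)·Dx  (order 1).
h: a_k = 4, 8, -16, -64, -16, 352, 640, …
ICs: h(0) = 4.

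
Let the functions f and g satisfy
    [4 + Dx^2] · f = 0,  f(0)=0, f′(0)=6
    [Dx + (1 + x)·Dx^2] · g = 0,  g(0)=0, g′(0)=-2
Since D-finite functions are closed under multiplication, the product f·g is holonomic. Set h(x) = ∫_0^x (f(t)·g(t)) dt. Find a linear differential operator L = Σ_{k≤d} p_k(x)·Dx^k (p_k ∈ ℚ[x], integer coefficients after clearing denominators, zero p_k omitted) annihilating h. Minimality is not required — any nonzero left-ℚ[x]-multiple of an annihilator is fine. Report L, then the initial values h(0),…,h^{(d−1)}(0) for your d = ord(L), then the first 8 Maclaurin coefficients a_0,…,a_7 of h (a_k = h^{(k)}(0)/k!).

f: a_k = 0, 6, 0, -4, 0, 4/5, 0, -8/105, …
g: a_k = 0, -2, 1, -2/3, 1/2, -2/5, 1/3, -2/7, …
Sym-product of L_f,L_g gives L₀ (≤ ord 4).
h=∫h₀ ⇒ L = L₀·Dx.
L = (168 + 864·x + 1456·x^2 + 1024·x^3 + 256·x^4)·Dx + (112 + 368·x + 384·x^2 + 128·x^3)·Dx^2 + (102 + 464·x + 744·x^2 + 512·x^3 + 128·x^4)·Dx^3 + (28 + 92·x + 96·x^2 + 32·x^3)·Dx^4 + (15 + 62·x + 95·x^2 + 64·x^3 + 16·x^4)·Dx^5  (order 5).
h: a_k = 0, 0, 0, -4, 3/2, 4/5, -1/6, -4/21, …
ICs: h(0) = 0, h′(0) = 0, h′′(0) = 0, h′′′(0) = -24, h′′′′(0) = 36.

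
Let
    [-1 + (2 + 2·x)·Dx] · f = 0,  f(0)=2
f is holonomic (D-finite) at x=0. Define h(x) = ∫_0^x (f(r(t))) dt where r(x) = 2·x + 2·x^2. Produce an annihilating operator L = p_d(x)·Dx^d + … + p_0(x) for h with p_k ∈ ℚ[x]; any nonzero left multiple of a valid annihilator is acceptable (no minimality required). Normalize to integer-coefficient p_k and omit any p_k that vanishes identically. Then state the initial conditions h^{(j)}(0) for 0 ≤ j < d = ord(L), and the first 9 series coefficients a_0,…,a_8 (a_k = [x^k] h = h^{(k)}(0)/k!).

f: a_k = 2, 1, -1/4, 1/8, -5/64, 7/128, -21/512, 33/1024, -429/16384, …
h₀=f(r): pull back L_f along r ⇒ L₀.
∫: right-multiply L₀ by Dx.
L = (-1 - 2·x)·Dx + (1 + 2·x + 2·x^2)·Dx^2  (order 2).
h: a_k = 0, 2, 1, 1/3, -1/4, 3/20, -1/24, -3/56, 7/64, …
ICs: h(0) = 0, h′(0) = 2.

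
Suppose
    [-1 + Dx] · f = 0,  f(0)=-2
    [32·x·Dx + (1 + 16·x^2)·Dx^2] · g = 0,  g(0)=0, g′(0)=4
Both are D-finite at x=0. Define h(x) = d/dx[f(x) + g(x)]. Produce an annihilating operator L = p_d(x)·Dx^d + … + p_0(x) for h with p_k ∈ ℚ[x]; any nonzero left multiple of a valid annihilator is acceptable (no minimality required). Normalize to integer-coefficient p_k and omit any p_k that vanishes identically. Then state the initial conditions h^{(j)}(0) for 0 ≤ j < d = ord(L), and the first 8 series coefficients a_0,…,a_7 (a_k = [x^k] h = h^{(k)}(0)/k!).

f: a_k = -2, -2, -1, -1/3, -1/12, -1/60, -1/360, -1/2520, …
g: a_k = 0, 4, 0, -64/3, 0, 1024/5, 0, -16384/7, …
Sum ⇒ L₀ = lclm(L_f,L_g) in ℚ(x)⟨Dx⟩.
h=h₀': d/dx-closure on L₀ ⇒ L.
L = (32 - 32·x - 1536·x^2 - 512·x^3) + (-33 + 1504·x^2 - 256·x^4)·Dx + (1 + 32·x + 32·x^2 + 512·x^3 + 256·x^4)·Dx^2  (order 2).
h: a_k = 2, -2, -65, -1/3, 12287/12, -1/60, -5898241/360, -1/2520, …
ICs: h(0) = 2, h′(0) = -2.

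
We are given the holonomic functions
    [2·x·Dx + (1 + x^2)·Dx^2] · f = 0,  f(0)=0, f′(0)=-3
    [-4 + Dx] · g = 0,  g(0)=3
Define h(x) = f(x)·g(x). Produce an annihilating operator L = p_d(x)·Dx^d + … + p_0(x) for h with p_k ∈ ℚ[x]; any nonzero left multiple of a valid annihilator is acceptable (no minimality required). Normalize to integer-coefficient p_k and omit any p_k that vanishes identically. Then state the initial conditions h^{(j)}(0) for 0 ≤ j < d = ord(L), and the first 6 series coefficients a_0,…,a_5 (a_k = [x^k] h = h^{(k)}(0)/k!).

f: a_k = 0, -3, 0, 1, 0, -3/5, …
g: a_k = 3, 12, 24, 32, 32, 128/5, …
Sym-product of L_f,L_g gives L₀ (≤ ord 2).
L = (16 - 8·x + 16·x^2) + (-8 + 2·x - 8·x^2)·Dx + (1 + x^2)·Dx^2  (order 2).
h: a_k = 0, -9, -36, -69, -84, -369/5, …
ICs: h(0) = 0, h′(0) = -9.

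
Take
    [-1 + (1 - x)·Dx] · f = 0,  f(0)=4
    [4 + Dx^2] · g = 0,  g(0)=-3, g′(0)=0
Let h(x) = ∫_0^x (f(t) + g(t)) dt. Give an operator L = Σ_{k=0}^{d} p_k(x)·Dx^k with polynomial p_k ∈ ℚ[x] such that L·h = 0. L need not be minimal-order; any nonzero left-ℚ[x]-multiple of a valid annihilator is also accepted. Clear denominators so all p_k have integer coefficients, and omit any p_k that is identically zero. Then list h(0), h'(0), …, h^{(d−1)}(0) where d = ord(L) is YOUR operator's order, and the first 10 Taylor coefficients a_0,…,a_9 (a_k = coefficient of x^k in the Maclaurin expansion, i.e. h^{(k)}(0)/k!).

f: a_k = 4, 4, 4, 4, 4, 4, 4, 4, 4, 4, …
g: a_k = -3, 0, 6, 0, -2, 0, 4/15, 0, -2/105, 0, …
Sum ⇒ L₀ = lclm(L_f,L_g) in ℚ(x)⟨Dx⟩.
h=∫₀ˣh₀: take L = L₀·Dx.
L = (20 - 16·x + 8·x^2)·Dx + (-12 + 28·x - 24·x^2 + 8·x^3)·Dx^2 + (5 - 4·x + 2·x^2)·Dx^3 + (-3 + 7·x - 6·x^2 + 2·x^3)·Dx^4  (order 4).
h: a_k = 0, 1, 2, 10/3, 1, 2/5, 2/3, 64/105, 1/2, 418/945, …
ICs: h(0) = 0, h′(0) = 1, h′′(0) = 4, h′′′(0) = 20.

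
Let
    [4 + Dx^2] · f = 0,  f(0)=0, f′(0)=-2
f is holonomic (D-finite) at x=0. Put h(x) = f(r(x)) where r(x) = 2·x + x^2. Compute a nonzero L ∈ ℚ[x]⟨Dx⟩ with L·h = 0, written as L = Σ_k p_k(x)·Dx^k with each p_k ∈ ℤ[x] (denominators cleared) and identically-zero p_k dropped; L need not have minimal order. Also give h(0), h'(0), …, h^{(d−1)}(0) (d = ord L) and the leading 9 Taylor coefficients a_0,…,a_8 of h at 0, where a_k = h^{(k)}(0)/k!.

L = (16 + 48·x + 48·x^2 + 16·x^3) - Dx + (1 + x)·Dx^2  (order 2).
h: a_k = 0, -4, -2, 32/3, 16, -8/15, -20, -5696/315, 32/45, …
ICs: h(0) = 0, h′(0) = -4.

f: a_k = 0, -2, 0, 4/3, 0, -4/15, 0, 8/315, 0, …
h₀=f(r): pull back L_f along r ⇒ L₀.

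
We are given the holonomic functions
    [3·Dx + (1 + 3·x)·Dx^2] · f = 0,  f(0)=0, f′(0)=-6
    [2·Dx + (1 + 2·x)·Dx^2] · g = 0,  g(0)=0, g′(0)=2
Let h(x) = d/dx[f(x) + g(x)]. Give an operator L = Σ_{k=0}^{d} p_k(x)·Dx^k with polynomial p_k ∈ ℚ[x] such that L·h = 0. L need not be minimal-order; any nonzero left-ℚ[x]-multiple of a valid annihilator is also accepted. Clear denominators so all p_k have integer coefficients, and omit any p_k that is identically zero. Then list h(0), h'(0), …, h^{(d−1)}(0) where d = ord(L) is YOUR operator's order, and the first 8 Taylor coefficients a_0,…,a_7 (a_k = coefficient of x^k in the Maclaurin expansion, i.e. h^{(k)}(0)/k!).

L = 12 + (10 + 24·x)·Dx + (1 + 5·x + 6·x^2)·Dx^2  (order 2).
h: a_k = -4, 14, -46, 146, -454, 1394, -4246, 12866, …
ICs: h(0) = -4, h′(0) = 14.

f: a_k = 0, -6, 9, -18, 81/2, -486/5, 243, -4374/7, …
g: a_k = 0, 2, -2, 8/3, -4, 32/5, -32/3, 128/7, …
h₀=f+g: left-lcm gives L₀, ord ≤ 4.
Derive L from L₀ (diff closure).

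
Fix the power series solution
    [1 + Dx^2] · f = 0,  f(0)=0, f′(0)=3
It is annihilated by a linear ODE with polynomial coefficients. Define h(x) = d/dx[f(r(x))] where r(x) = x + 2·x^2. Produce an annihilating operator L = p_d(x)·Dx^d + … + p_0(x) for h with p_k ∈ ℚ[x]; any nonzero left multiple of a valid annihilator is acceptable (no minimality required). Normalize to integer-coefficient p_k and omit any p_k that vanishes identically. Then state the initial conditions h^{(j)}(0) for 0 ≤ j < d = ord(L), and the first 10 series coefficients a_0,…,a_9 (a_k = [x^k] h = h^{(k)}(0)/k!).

f: a_k = 0, 3, 0, -1/2, 0, 1/40, 0, -1/1680, 0, 1/120960, …
Substitute x→r, Dx→(1/r')Dx; clear ⇒ L₀.
h₀' ⇒ L via d/dx closure of L₀.
L = (49 + 16·x + 96·x^2 + 256·x^3 + 256·x^4) + (-12 - 48·x)·Dx + (1 + 8·x + 16·x^2)·Dx^2  (order 2).
h: a_k = 3, 12, -3/2, -12, -239/8, -45/2, 1679/240, 239/15, 235873/13440, 1419/224, …
ICs: h(0) = 3, h′(0) = 12.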